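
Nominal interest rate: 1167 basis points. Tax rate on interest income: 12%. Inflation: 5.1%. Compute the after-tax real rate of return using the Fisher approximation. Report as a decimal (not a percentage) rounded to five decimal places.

After-tax nominal return = 11.67% × (1 − 0.12) = 10.2696%.
r ≈ 10.2696% − 5.1% → 0.05170.

0.05170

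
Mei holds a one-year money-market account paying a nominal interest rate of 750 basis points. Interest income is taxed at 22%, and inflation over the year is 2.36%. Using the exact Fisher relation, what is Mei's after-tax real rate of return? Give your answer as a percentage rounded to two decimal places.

After-tax nominal return = 7.5% × (1 − 0.22) = 5.8500%.
1 + r = 1.05850 / 1.02360 = 1.034095
After-tax real rate = 1.034095 − 1 → 3.41%.

3.41%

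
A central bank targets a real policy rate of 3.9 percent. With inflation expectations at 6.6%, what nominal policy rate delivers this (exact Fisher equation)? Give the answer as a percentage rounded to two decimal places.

10.76%

(1 + i) = (1 + r)(1 + π) = 1.03900 × 1.06600 = 1.107574
i = 1.107574 − 1, so the required nominal rate is 10.76%.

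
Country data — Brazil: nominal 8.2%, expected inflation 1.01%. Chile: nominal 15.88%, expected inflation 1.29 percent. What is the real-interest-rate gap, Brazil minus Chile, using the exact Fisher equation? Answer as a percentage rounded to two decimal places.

-7.29%

Brazil: (1 + 0.0820)/(1 + 0.0101) − 1 = 7.1181%
Chile: (1 + 0.1588)/(1 + 0.0129) − 1 = 14.4042%
Differential = 7.1181% − 14.4042% = -7.2861% → -7.29%.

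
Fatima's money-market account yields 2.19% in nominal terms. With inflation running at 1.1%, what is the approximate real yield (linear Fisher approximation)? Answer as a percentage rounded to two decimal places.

r ≈ i − π = 2.19% − 1.1% = 1.09%.

1.09%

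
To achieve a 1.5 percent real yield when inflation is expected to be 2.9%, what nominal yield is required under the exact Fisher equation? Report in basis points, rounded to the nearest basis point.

(1 + i) = (1 + r)(1 + π) = 1.01500 × 1.02900 = 1.044435
i = 1.044435 − 1, so the required nominal rate is 444 basis points.

444 basis points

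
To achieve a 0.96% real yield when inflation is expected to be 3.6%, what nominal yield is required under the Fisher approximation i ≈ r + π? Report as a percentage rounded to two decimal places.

4.56%

i ≈ r + π = 0.96% + 3.6% = 4.56%.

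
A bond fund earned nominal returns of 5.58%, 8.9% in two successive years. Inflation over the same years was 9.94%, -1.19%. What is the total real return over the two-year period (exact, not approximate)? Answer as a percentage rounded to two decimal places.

5.84%

Nominal growth factor = 1.0558 × 1.0890 = 1.149766
Price-level growth factor = 1.0994 × 0.9881 = 1.086317
Real growth factor = 1.149766 / 1.086317 = 1.058407
Total real return = 1.058407 − 1 → 5.84%.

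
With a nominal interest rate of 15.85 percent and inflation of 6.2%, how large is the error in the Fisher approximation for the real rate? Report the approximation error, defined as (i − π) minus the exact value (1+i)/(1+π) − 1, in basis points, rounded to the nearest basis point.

Approximate: r ≈ 15.850% − 6.200% = 9.6500%
Exact: (1 + 0.1585)/(1 + 0.0620) − 1 = 9.0866%
Error = 9.6500% − 9.0866% = 0.5634% → 56 basis points.

56 basis points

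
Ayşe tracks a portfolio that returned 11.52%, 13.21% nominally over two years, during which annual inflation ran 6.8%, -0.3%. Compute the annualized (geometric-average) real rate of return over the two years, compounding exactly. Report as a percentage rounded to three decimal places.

8.889%

Nominal growth factor = 1.1152 × 1.1321 = 1.26251792
Price-level growth factor = 1.0680 × 0.9970 = 1.06479600
Real growth factor = 1.26251792 / 1.06479600 = 1.18568995
Annualized real rate = 1.18568995^(1/2) − 1 = 8.8894% → 8.889%.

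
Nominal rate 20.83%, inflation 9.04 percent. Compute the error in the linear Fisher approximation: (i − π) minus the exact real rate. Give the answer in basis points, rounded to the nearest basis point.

Approximate: r ≈ 20.830% − 9.040% = 11.7900%
Exact: (1 + 0.2083)/(1 + 0.0904) − 1 = 10.8125%
Error = 11.7900% − 10.8125% = 0.9775% → 98 basis points.

98 basis points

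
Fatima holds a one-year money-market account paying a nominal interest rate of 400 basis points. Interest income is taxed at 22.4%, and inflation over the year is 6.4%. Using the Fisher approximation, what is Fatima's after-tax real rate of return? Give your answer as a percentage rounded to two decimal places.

-3.30%

After-tax nominal return = 4% × (1 − 0.224) = 3.1040%.
r ≈ 3.1040% − 6.4% → -3.30%.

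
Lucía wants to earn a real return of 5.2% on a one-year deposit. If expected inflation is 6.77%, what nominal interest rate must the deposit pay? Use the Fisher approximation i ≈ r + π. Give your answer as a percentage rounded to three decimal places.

11.970%

i ≈ r + π = 5.2% + 6.77% = 11.970%.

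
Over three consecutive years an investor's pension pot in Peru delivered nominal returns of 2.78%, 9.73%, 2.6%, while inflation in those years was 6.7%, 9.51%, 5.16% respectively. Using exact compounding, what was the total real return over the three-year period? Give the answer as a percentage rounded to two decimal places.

-5.83%

Compound the nominal returns: 1.0278 × 1.0973 × 1.0260 = 1.157128.
Compound inflation: 1.0670 × 1.0951 × 1.0516 = 1.228765.
Deflate: 1.157128 / 1.228765 = 0.941700.
Total real return = 0.941700 − 1 → -5.83%.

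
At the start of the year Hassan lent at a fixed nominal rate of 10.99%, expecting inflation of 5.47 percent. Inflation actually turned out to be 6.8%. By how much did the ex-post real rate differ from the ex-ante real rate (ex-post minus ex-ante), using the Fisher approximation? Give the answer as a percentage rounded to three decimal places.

-1.330%

Ex-ante: 10.99% − 5.47% = 5.520%
Ex-post: 10.99% − 6.8% = 4.190%
Difference (ex-post − ex-ante) = -1.3300% → -1.330%.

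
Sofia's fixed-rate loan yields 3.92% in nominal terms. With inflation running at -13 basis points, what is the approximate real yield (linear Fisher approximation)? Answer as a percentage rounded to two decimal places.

4.05%

r ≈ i − π = 3.92% − (-0.13%) = 4.05%.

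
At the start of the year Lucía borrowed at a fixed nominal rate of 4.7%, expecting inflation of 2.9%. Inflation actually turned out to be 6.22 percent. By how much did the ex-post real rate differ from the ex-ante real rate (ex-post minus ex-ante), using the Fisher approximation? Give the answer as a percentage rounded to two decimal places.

Ex-ante: 4.7% − 2.9% = 1.800%
Ex-post: 4.7% − 6.22% = -1.520%
Difference (ex-post − ex-ante) = -3.3200% → -3.32%.

-3.32%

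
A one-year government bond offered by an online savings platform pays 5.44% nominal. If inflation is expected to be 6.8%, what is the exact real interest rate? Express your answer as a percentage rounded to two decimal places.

-1.27%

By the Fisher identity, 1 + r = (1 + i)/(1 + π).
1 + r = 1.05440 / 1.06800 = 0.987266
r = 0.987266 − 1 = -1.2734%, i.e. -1.27%.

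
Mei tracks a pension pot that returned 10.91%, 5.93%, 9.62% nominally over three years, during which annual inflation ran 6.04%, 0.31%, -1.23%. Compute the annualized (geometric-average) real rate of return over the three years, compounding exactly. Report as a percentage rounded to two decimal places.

Nominal growth factor = 1.1091 × 1.0593 × 1.0962 = 1.28789209
Price-level growth factor = 1.0604 × 1.0031 × 0.9877 = 1.05060389
Real growth factor = 1.28789209 / 1.05060389 = 1.22585886
Annualized real rate = 1.22585886^(1/3) − 1 = 7.0237% → 7.02%.

7.02%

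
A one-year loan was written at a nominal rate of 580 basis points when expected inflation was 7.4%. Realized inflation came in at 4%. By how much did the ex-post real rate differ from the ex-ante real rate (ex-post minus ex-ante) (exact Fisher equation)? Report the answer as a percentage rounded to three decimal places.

3.221%

Ex-ante: (1 + 0.0580)/(1 + 0.0740) − 1 = -1.48976%
Ex-post: (1 + 0.0580)/(1 + 0.0400) − 1 = 1.73077%
Difference (ex-post − ex-ante) = 3.22053% → 3.221%.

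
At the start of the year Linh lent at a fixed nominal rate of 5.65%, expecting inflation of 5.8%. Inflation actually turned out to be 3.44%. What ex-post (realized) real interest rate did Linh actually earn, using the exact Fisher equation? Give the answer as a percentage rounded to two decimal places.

Ex-post: (1 + 0.0565)/(1 + 0.0344) − 1 = 2.1365%
So the realized real rate is 2.14%.

2.14%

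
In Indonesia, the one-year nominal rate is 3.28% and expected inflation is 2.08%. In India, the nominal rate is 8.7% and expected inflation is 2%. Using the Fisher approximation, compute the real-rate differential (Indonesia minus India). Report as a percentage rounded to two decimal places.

Indonesia: 3.28% − 2.08% = 1.200%
India: 8.7% − 2% = 6.700%
Differential = -5.500% → -5.50%.

-5.50%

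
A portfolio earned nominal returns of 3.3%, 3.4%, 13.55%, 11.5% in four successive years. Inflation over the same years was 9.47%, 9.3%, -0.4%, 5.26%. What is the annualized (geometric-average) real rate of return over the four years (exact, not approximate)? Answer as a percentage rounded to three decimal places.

Compound the nominal returns: 1.0330 × 1.0340 × 1.1355 × 1.1150 = 1.35233057.
Compound inflation: 1.0947 × 1.0930 × 0.9960 × 1.0526 = 1.25440560.
Deflate: 1.35233057 / 1.25440560 = 1.07806484.
Annualized real rate = 1.07806484^(1/4) − 1 = 1.8970% → 1.897%.

1.897%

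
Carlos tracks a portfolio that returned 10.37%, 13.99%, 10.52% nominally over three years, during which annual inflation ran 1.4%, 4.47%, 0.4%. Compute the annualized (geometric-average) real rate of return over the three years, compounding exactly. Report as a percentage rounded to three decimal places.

Nominal growth factor = 1.1037 × 1.1399 × 1.1052 = 1.39046055
Price-level growth factor = 1.0140 × 1.0447 × 1.0040 = 1.06356310
Real growth factor = 1.39046055 / 1.06356310 = 1.30736065
Annualized real rate = 1.30736065^(1/3) − 1 = 9.3449% → 9.345%.

9.345%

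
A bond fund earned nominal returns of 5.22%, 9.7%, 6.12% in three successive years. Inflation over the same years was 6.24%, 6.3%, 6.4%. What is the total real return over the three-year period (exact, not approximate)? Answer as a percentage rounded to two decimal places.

1.94%

Nominal growth factor = 1.0522 × 1.0970 × 1.0612 = 1.224904
Price-level growth factor = 1.0624 × 1.0630 × 1.0640 = 1.201608
Real growth factor = 1.224904 / 1.201608 = 1.019387
Total real return = 1.019387 − 1 → 1.94%.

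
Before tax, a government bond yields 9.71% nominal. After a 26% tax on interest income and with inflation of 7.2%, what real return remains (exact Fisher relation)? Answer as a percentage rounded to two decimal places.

-0.01%

After-tax nominal return = 9.71% × (1 − 0.26) = 7.1854%.
1 + r = 1.071854 / 1.07200 = 0.999864
After-tax real rate = 0.999864 − 1 → -0.01%.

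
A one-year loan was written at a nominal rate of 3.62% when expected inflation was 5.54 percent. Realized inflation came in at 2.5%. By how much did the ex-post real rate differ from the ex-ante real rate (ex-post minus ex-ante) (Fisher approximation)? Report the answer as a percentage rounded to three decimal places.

3.040%

Ex-ante: 3.62% − 5.54% = -1.920%
Ex-post: 3.62% − 2.5% = 1.120%
Difference (ex-post − ex-ante) = 3.0400% → 3.040%.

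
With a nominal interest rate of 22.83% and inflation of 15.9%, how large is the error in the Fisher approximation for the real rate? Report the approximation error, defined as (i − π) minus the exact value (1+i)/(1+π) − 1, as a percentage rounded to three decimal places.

Approximate: r ≈ 22.830% − 15.900% = 6.9300%
Exact: (1 + 0.2283)/(1 + 0.1590) − 1 = 5.9793%
Error = 6.9300% − 5.9793% = 0.9507% → 0.951%.

0.951%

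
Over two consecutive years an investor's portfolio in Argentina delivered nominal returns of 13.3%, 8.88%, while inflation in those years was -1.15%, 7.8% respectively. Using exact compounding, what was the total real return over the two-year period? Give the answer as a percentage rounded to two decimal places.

Nominal growth factor = 1.1330 × 1.0888 = 1.233610
Price-level growth factor = 0.9885 × 1.0780 = 1.065603
Real growth factor = 1.233610 / 1.065603 = 1.157664
Total real return = 1.157664 − 1 → 15.77%.

15.77%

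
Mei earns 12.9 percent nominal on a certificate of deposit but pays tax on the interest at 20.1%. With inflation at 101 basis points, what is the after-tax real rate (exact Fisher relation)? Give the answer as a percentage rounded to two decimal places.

9.20%

After-tax nominal return = 12.9% × (1 − 0.201) = 10.3071%.
1 + r = 1.103071 / 1.01010 = 1.092041
After-tax real rate = 1.092041 − 1 → 9.20%.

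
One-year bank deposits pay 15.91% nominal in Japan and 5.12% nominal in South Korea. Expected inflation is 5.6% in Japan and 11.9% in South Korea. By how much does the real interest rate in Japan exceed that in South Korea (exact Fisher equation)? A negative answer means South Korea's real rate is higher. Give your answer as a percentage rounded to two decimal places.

Japan: (1 + 0.1591)/(1 + 0.0560) − 1 = 9.7633%
South Korea: (1 + 0.0512)/(1 + 0.1190) − 1 = -6.0590%
Differential = 9.7633% − (-6.0590%) = 15.8222% → 15.82%.

15.82%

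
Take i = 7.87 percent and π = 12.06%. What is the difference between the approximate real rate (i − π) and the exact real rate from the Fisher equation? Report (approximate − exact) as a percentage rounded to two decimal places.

Approximate: r ≈ 7.870% − 12.060% = -4.1900%
Exact: (1 + 0.0787)/(1 + 0.1206) − 1 = -3.7391%
Error = -4.1900% − (-3.7391%) = -0.4509% → -0.45%.

-0.45%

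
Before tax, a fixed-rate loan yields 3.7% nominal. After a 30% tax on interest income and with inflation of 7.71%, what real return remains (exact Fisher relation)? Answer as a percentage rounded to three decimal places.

After-tax nominal return = 3.7% × (1 − 0.3) = 2.5900%.
1 + r = 1.02590 / 1.07710 = 0.95246495
After-tax real rate = 0.95246495 − 1 → -4.754%.

-4.754%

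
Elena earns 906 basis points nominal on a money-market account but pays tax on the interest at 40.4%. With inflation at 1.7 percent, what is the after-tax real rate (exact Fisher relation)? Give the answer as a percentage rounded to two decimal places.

After-tax nominal return = 9.06% × (1 − 0.404) = 5.39976%.
1 + r = 1.0539976 / 1.01700 = 1.036379
After-tax real rate = 1.036379 − 1 → 3.64%.

3.64%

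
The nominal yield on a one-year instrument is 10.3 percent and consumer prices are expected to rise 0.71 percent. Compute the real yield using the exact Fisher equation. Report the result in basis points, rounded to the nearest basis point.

1 + r = 1.10300 / 1.00710 = 1.095224
r = 1.095224 − 1 = 9.5224%, i.e. 952 basis points.

952 basis points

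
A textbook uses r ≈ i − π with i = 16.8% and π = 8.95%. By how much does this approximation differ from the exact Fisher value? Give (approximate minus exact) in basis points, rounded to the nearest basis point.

Approximate: r ≈ 16.800% − 8.950% = 7.8500%
Exact: (1 + 0.1680)/(1 + 0.0895) − 1 = 7.2051%
Error = 7.8500% − 7.2051% = 0.6449% → 64 basis points.

64 basis points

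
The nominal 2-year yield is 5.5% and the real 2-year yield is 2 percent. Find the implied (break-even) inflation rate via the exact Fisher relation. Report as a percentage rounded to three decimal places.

(1 + π) = (1 + i)/(1 + r) = 1.05500 / 1.02000 = 1.034314
Break-even inflation = 1.034314 − 1 → 3.431%.

3.431%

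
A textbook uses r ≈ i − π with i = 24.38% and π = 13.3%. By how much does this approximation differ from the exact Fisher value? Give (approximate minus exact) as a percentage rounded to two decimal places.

Approximate: r ≈ 24.380% − 13.300% = 11.0800%
Exact: (1 + 0.2438)/(1 + 0.1330) − 1 = 9.7793%
Error = 11.0800% − 9.7793% = 1.3007% → 1.30%.

1.30%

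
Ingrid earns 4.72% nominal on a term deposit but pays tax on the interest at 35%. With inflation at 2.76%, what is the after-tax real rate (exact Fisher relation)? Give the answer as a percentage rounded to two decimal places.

After-tax nominal return = 4.72% × (1 − 0.35) = 3.0680%.
1 + r = 1.03068 / 1.02760 = 1.002997
After-tax real rate = 1.002997 − 1 → 0.30%.

0.30%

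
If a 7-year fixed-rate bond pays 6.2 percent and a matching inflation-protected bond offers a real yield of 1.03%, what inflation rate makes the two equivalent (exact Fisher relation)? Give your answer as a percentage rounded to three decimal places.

(1 + π) = (1 + i)/(1 + r) = 1.06200 / 1.01030 = 1.051173
Break-even inflation = 1.051173 − 1 → 5.117%.

5.117%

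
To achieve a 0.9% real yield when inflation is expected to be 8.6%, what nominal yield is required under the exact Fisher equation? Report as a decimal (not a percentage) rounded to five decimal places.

(1 + i) = (1 + r)(1 + π) = 1.00900 × 1.08600 = 1.095774
i = 1.095774 − 1, so the required nominal rate is 0.09577.

0.09577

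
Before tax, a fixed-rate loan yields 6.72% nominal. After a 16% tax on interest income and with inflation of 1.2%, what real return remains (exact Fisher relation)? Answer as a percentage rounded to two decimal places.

4.39%

After-tax nominal return = 6.72% × (1 − 0.16) = 5.6448%.
1 + r = 1.056448 / 1.01200 = 1.043921
After-tax real rate = 1.043921 − 1 → 4.39%.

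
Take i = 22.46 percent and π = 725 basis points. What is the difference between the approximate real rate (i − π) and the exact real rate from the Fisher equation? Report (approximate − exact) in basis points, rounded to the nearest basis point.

103 basis points

Approximate: r ≈ 22.460% − 7.250% = 15.2100%
Exact: (1 + 0.2246)/(1 + 0.0725) − 1 = 14.1818%
Error = 15.2100% − 14.1818% = 1.0282% → 103 basis points.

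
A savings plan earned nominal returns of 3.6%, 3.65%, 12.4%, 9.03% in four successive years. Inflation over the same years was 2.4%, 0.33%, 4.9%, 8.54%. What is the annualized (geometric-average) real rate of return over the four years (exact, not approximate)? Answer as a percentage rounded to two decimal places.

2.99%

Compound the nominal returns: 1.0360 × 1.0365 × 1.1240 × 1.0903 = 1.31595605.
Compound inflation: 1.0240 × 1.0033 × 1.0490 × 1.0854 = 1.16975814.
Deflate: 1.31595605 / 1.16975814 = 1.12498132.
Annualized real rate = 1.12498132^(1/4) − 1 = 2.9879% → 2.99%.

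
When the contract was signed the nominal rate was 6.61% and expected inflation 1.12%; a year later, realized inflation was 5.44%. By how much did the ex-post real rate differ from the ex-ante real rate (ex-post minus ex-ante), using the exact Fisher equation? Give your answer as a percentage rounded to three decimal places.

-4.320%

Ex-ante: (1 + 0.0661)/(1 + 0.0112) − 1 = 5.4292%
Ex-post: (1 + 0.0661)/(1 + 0.0544) − 1 = 1.1096%
Difference (ex-post − ex-ante) = -4.3196% → -4.320%.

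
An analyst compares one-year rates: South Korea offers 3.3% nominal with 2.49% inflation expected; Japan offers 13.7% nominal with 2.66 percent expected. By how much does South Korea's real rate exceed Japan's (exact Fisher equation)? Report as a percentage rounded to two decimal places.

South Korea: (1 + 0.0330)/(1 + 0.0249) − 1 = 0.7903%
Japan: (1 + 0.1370)/(1 + 0.0266) − 1 = 10.7539%
Differential = 0.7903% − 10.7539% = -9.9636% → -9.96%.

-9.96%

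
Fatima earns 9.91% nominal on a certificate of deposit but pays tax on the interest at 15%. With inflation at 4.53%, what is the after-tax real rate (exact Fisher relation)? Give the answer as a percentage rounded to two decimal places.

3.72%

After-tax nominal return = 9.91% × (1 − 0.15) = 8.4235%.
1 + r = 1.084235 / 1.04530 = 1.037248
After-tax real rate = 1.037248 − 1 → 3.72%.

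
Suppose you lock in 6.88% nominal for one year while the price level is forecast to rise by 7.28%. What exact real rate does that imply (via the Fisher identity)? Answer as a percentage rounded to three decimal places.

By the Fisher identity, 1 + r = (1 + i)/(1 + π).
1 + r = 1.06880 / 1.07280 = 0.996271
r = 0.996271 − 1 = -0.3729%, i.e. -0.373%.

-0.373%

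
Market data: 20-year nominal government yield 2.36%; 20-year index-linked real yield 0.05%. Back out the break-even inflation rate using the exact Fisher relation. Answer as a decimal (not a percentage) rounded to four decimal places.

(1 + π) = (1 + i)/(1 + r) = 1.02360 / 1.00050 = 1.023088
Break-even inflation = 1.023088 − 1 → 0.0231.

0.0231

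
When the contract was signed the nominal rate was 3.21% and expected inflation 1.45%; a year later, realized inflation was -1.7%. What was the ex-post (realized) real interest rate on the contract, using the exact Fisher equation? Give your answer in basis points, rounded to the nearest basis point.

Ex-post: (1 + 0.0321)/(1 − 0.0170) − 1 = 4.9949%
So the realized real rate is 499 basis points.

499 basis points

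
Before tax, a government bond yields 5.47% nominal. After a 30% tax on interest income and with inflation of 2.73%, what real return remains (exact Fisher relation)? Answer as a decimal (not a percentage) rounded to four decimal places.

After-tax nominal return = 5.47% × (1 − 0.3) = 3.8290%.
1 + r = 1.03829 / 1.02730 = 1.010698
After-tax real rate = 1.010698 − 1 → 0.0107.

0.0107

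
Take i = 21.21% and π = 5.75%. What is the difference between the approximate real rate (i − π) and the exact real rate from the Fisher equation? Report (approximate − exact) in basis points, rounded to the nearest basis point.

Approximate: r ≈ 21.210% − 5.750% = 15.4600%
Exact: (1 + 0.2121)/(1 + 0.0575) − 1 = 14.6194%
Error = 15.4600% − 14.6194% = 0.8406% → 84 basis points.

84 basis points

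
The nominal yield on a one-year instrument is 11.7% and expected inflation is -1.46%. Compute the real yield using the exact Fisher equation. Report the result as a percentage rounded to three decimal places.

By the Fisher relation, 1 + r = (1 + i)/(1 + π).
1 + r = 1.11700 / 0.98540 = 1.133550
r = 1.133550 − 1 = 13.3550%, i.e. 13.355%.

13.355%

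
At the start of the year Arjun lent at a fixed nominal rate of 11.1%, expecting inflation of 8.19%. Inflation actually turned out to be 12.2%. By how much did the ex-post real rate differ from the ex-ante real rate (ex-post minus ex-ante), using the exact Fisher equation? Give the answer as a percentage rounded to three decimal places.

-3.670%

Ex-ante: (1 + 0.1110)/(1 + 0.0819) − 1 = 2.6897%
Ex-post: (1 + 0.1110)/(1 + 0.1220) − 1 = -0.9804%
Difference (ex-post − ex-ante) = -3.6701% → -3.670%.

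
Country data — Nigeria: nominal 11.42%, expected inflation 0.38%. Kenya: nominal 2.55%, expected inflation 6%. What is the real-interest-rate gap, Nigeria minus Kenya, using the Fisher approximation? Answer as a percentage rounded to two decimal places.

14.49%

Nigeria: 11.42% − 0.38% = 11.040%
Kenya: 2.55% − 6% = -3.450%
Differential = 14.490% → 14.49%.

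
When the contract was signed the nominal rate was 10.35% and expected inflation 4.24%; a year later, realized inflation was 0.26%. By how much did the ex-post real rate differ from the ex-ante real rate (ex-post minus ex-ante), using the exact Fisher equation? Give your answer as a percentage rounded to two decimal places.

4.20%

Ex-ante: (1 + 0.1035)/(1 + 0.0424) − 1 = 5.8615%
Ex-post: (1 + 0.1035)/(1 + 0.0026) − 1 = 10.0638%
Difference (ex-post − ex-ante) = 4.2024% → 4.20%.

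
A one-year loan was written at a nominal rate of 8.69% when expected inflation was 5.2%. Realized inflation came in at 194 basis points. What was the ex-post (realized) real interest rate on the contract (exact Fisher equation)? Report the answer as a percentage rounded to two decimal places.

Ex-post: (1 + 0.0869)/(1 + 0.0194) − 1 = 6.6215%
So the realized real rate is 6.62%.

6.62%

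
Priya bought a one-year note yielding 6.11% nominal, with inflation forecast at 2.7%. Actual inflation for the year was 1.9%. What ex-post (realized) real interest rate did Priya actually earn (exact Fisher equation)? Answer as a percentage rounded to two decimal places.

Ex-post: (1 + 0.0611)/(1 + 0.0190) − 1 = 4.1315%
So the realized real rate is 4.13%.

4.13%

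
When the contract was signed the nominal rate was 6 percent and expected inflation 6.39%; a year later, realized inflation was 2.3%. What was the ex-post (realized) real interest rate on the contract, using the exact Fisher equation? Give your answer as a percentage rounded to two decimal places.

Ex-post: (1 + 0.0600)/(1 + 0.0230) − 1 = 3.6168%
So the realized real rate is 3.62%.

3.62%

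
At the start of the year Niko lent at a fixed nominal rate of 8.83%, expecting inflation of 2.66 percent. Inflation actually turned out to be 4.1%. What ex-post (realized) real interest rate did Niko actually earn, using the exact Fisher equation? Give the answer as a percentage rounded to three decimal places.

4.544%

Ex-post: (1 + 0.0883)/(1 + 0.0410) − 1 = 4.5437%
So the realized real rate is 4.544%.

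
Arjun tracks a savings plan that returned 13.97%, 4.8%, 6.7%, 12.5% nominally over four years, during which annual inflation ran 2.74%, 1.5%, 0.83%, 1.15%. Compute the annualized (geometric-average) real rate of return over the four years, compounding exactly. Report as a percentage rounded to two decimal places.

7.75%

Nominal growth factor = 1.1397 × 1.0480 × 1.0670 × 1.1250 = 1.43373462
Price-level growth factor = 1.0274 × 1.0150 × 1.0083 × 1.0115 = 1.06355819
Real growth factor = 1.43373462 / 1.06355819 = 1.34805470
Annualized real rate = 1.34805470^(1/4) − 1 = 7.7524% → 7.75%.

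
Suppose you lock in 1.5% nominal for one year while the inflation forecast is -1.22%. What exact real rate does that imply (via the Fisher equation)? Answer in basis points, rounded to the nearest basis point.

By the Fisher equation, 1 + r = (1 + i)/(1 + π).
1 + r = 1.01500 / 0.98780 = 1.027536
r = 1.027536 − 1 = 2.7536%, i.e. 275 basis points.

275 basis points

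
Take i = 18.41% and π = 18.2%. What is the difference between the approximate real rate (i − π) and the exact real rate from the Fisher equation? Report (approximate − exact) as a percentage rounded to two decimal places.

Approximate: r ≈ 18.410% − 18.200% = 0.2100%
Exact: (1 + 0.1841)/(1 + 0.1820) − 1 = 0.1777%
Error = 0.2100% − 0.1777% = 0.0323% → 0.03%.

0.03%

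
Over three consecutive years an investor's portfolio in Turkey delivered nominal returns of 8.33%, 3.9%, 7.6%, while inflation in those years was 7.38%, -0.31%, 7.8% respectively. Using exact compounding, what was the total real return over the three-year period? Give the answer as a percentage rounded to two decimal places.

4.95%

Nominal growth factor = 1.0833 × 1.0390 × 1.0760 = 1.211090
Price-level growth factor = 1.0738 × 0.9969 × 1.0780 = 1.153968
Real growth factor = 1.211090 / 1.153968 = 1.049501
Total real return = 1.049501 − 1 → 4.95%.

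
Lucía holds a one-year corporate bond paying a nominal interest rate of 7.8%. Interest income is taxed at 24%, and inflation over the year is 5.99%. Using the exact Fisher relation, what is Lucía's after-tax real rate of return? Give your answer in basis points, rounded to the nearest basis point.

After-tax nominal return = 7.8% × (1 − 0.24) = 5.9280%.
1 + r = 1.05928 / 1.05990 = 0.999415
After-tax real rate = 0.999415 − 1 → -6 basis points.

-6 basis points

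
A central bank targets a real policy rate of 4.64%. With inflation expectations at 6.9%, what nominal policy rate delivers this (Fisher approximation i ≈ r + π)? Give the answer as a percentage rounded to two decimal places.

i ≈ r + π = 4.64% + 6.9% = 11.54%.

11.54%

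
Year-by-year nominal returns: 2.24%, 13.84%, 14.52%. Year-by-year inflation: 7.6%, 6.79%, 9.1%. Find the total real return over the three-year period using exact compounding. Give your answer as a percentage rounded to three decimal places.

Nominal growth factor = 1.0224 × 1.1384 × 1.1452 = 1.3328985
Price-level growth factor = 1.0760 × 1.0679 × 1.0910 = 1.2536249
Real growth factor = 1.3328985 / 1.2536249 = 1.0632355
Total real return = 1.0632355 − 1 → 6.324%.

6.324%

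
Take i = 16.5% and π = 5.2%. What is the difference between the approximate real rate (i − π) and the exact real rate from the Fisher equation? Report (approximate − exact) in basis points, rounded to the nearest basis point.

Approximate: r ≈ 16.500% − 5.200% = 11.3000%
Exact: (1 + 0.1650)/(1 + 0.0520) − 1 = 10.7414%
Error = 11.3000% − 10.7414% = 0.5586% → 56 basis points.

56 basis points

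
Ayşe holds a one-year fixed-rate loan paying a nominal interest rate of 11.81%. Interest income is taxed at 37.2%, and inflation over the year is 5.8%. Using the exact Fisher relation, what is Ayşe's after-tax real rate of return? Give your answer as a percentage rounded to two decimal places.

1.53%

After-tax nominal return = 11.81% × (1 − 0.372) = 7.41668%.
1 + r = 1.0741668 / 1.05800 = 1.015281
After-tax real rate = 1.015281 − 1 → 1.53%.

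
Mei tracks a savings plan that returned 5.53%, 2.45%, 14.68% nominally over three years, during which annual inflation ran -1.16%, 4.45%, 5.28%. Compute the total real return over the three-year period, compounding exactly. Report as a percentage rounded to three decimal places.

14.074%

Nominal growth factor = 1.0553 × 1.0245 × 1.1468 = 1.2398684
Price-level growth factor = 0.9884 × 1.0445 × 1.0528 = 1.0868937
Real growth factor = 1.2398684 / 1.0868937 = 1.1407449
Total real return = 1.1407449 − 1 → 14.074%.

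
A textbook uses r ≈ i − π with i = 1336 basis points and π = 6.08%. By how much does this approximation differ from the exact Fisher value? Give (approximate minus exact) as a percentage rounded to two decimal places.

0.42%

Approximate: r ≈ 13.360% − 6.080% = 7.2800%
Exact: (1 + 0.1336)/(1 + 0.0608) − 1 = 6.8627%
Error = 7.2800% − 6.8627% = 0.4173% → 0.42%.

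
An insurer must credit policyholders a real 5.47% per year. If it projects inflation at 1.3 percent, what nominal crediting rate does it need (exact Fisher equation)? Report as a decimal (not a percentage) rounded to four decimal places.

(1 + i) = (1 + r)(1 + π) = 1.05470 × 1.01300 = 1.0684111
i = 1.0684111 − 1, so the required nominal rate is 0.0684.

0.0684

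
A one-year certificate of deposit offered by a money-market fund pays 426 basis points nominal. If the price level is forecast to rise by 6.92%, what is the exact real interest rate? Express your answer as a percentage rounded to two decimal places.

By the Fisher relation, 1 + r = (1 + i)/(1 + π).
1 + r = 1.04260 / 1.06920 = 0.975122
r = 0.975122 − 1 = -2.4878%, i.e. -2.49%.

-2.49%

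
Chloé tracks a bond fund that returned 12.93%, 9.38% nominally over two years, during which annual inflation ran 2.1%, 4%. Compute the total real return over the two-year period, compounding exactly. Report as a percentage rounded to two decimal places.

Compound the nominal returns: 1.1293 × 1.0938 = 1.235228.
Compound inflation: 1.0210 × 1.0400 = 1.061840.
Deflate: 1.235228 / 1.061840 = 1.163290.
Total real return = 1.163290 − 1 → 16.33%.

16.33%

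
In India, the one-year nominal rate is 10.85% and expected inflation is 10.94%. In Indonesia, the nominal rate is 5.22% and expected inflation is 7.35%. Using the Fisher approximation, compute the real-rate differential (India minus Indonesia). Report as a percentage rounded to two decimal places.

2.04%

India: 10.85% − 10.94% = -0.090%
Indonesia: 5.22% − 7.35% = -2.130%
Differential = 2.040% → 2.04%.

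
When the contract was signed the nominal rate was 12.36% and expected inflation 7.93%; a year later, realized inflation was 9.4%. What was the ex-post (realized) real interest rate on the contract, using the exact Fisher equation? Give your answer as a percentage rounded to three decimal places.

2.706%

Ex-post: (1 + 0.1236)/(1 + 0.0940) − 1 = 2.7057%
So the realized real rate is 2.706%.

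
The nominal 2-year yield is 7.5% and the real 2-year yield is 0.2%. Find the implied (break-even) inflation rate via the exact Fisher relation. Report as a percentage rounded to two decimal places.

7.29%

(1 + π) = (1 + i)/(1 + r) = 1.07500 / 1.00200 = 1.072854
Break-even inflation = 1.072854 − 1 → 7.29%.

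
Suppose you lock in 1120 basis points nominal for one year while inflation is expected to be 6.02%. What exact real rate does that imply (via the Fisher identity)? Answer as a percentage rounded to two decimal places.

4.89%

1 + r = 1.11200 / 1.06020 = 1.048859
r = 1.048859 − 1 = 4.8859%, i.e. 4.89%.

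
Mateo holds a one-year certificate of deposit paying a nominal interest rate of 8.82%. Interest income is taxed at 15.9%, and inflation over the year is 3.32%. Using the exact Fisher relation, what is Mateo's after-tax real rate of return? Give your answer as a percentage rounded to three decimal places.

3.966%

After-tax nominal return = 8.82% × (1 − 0.159) = 7.41762%.
1 + r = 1.0741762 / 1.03320 = 1.039660
After-tax real rate = 1.039660 − 1 → 3.966%.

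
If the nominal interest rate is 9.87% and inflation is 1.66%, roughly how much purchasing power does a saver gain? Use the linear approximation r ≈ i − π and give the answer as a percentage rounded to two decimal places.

8.21%

r ≈ i − π = 9.87% − 1.66% = 8.21%.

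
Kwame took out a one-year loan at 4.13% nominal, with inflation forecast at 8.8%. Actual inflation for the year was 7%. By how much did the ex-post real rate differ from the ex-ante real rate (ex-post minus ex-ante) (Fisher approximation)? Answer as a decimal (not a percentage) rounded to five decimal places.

Ex-ante: 4.13% − 8.8% = -4.670%
Ex-post: 4.13% − 7% = -2.870%
Difference (ex-post − ex-ante) = 1.8000% → 0.01800.

0.01800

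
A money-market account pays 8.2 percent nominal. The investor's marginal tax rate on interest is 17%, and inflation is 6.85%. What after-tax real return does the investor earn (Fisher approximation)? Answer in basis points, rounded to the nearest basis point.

After-tax nominal return = 8.2% × (1 − 0.17) = 6.8060%.
r ≈ 6.8060% − 6.85% → -4 basis points.

-4 basis points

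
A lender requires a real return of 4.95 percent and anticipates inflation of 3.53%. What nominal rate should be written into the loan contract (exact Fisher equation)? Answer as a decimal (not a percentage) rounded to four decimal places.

0.0865

(1 + i) = (1 + r)(1 + π) = 1.04950 × 1.03530 = 1.08654735
i = 1.08654735 − 1, so the required nominal rate is 0.0865.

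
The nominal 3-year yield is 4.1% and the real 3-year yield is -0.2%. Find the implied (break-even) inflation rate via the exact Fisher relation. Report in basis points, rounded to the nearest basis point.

(1 + π) = (1 + i)/(1 + r) = 1.04100 / 0.99800 = 1.043086
Break-even inflation = 1.043086 − 1 → 431 basis points.

431 basis points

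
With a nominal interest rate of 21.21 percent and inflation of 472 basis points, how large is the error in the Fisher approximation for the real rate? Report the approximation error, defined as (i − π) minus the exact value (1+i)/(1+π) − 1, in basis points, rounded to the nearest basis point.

74 basis points

Approximate: r ≈ 21.210% − 4.720% = 16.4900%
Exact: (1 + 0.2121)/(1 + 0.0472) − 1 = 15.7468%
Error = 16.4900% − 15.7468% = 0.7432% → 74 basis points.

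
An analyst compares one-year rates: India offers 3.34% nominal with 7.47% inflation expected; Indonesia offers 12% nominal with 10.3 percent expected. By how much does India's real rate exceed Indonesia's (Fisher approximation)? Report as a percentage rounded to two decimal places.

-5.83%

India: 3.34% − 7.47% = -4.130%
Indonesia: 12% − 10.3% = 1.700%
Differential = -5.830% → -5.83%.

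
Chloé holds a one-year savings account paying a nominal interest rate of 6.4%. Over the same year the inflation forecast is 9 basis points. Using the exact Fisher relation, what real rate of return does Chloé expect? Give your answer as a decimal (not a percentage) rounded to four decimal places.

1 + r = 1.06400 / 1.00090 = 1.063043
r = 1.063043 − 1 = 6.3043%, i.e. 0.0630.

0.0630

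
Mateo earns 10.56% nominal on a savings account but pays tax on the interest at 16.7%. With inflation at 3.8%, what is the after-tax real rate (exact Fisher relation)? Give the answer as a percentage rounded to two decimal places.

After-tax nominal return = 10.56% × (1 − 0.167) = 8.79648%.
1 + r = 1.0879648 / 1.03800 = 1.048136
After-tax real rate = 1.048136 − 1 → 4.81%.

4.81%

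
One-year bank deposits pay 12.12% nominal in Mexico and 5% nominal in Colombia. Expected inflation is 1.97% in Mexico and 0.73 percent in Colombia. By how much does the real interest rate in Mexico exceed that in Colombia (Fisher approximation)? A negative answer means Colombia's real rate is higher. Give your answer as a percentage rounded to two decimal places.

Mexico: 12.12% − 1.97% = 10.150%
Colombia: 5% − 0.73% = 4.270%
Differential = 5.880% → 5.88%.

5.88%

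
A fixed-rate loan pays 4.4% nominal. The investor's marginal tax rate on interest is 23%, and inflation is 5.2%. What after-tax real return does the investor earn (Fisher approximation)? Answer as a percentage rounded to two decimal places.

-1.81%

After-tax nominal return = 4.4% × (1 − 0.23) = 3.3880%.
r ≈ 3.3880% − 5.2% → -1.81%.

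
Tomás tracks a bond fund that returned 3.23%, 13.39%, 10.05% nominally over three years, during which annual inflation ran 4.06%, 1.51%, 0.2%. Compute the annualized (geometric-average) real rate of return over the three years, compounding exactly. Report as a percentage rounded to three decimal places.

Nominal growth factor = 1.0323 × 1.1339 × 1.1005 = 1.28816273
Price-level growth factor = 1.0406 × 1.0151 × 1.0020 = 1.05842569
Real growth factor = 1.28816273 / 1.05842569 = 1.21705543
Annualized real rate = 1.21705543^(1/3) − 1 = 6.7669% → 6.767%.

6.767%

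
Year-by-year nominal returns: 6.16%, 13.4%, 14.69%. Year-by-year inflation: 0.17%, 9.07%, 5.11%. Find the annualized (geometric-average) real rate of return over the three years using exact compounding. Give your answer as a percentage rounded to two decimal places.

6.33%

Compound the nominal returns: 1.0616 × 1.1340 × 1.1469 = 1.38070061.
Compound inflation: 1.0017 × 1.0907 × 1.0511 = 1.14838371.
Deflate: 1.38070061 / 1.14838371 = 1.20229902.
Annualized real rate = 1.20229902^(1/3) − 1 = 6.3337% → 6.33%.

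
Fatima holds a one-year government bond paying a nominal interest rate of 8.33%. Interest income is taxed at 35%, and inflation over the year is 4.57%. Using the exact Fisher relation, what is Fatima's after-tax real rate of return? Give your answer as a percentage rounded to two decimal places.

0.81%

After-tax nominal return = 8.33% × (1 − 0.35) = 5.4145%.
1 + r = 1.054145 / 1.04570 = 1.008076
After-tax real rate = 1.008076 − 1 → 0.81%.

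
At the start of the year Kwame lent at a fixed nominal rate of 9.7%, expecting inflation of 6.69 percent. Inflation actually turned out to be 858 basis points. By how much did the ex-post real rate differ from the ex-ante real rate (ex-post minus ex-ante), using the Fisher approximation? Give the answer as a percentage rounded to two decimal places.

-1.89%

Ex-ante: 9.7% − 6.69% = 3.010%
Ex-post: 9.7% − 8.58% = 1.120%
Difference (ex-post − ex-ante) = -1.8900% → -1.89%.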